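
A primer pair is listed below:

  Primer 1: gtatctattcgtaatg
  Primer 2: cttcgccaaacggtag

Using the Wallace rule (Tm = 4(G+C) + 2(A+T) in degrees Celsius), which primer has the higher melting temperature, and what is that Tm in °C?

Primer 2, 50°C

Primer 1: A+T=11, G+C=5 → Tm = 2(11)+4(5) = 42°C
Primer 2: A+T=7, G+C=9 → Tm = 2(7)+4(9) = 50°C
42°C vs 50°C → primer 2 is higher.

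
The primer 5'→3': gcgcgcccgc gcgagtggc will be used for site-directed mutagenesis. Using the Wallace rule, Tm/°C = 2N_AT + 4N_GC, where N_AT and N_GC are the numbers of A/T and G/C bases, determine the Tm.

72°C

C=8, G=9, T=1, A=1
AT pairs contribute 2, GC pairs contribute 17.
Tm = 2×2 + 4×17 = 72°C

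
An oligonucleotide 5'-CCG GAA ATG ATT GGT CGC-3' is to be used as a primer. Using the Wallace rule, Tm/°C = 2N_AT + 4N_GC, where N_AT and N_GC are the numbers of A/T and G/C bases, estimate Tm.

G=6, C=4, A=4, T=4
AT pairs contribute 8, GC pairs contribute 10.
Tm = 4·10 + 2·8 = 40 + 16 = 56°C

56°C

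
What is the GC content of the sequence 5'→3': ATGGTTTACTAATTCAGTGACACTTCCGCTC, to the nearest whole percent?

42%

G=5, A=7, C=8, T=11
G+C = 5 + 8 = 13 out of 31 bases
%GC = 13/31 × 100 = 41.94% ≈ 42%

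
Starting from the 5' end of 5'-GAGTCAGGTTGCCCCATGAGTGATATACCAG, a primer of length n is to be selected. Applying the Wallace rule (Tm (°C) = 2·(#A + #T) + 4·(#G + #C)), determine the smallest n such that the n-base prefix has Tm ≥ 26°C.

First 7 bases: GAGTCAG → Tm = 22°C (< 26°C)
First 8 bases: GAGTCAGG → Tm = 26°C (≥ 26°C)
Since every base adds ≥2°C, Tm only increases with n, so the threshold is first crossed at n = 8.

n = 8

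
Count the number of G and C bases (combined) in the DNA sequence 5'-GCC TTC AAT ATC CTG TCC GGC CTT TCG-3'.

15

Base counts: A=3, G=5, T=9, C=10
Total G or C: 5 + 10 = 15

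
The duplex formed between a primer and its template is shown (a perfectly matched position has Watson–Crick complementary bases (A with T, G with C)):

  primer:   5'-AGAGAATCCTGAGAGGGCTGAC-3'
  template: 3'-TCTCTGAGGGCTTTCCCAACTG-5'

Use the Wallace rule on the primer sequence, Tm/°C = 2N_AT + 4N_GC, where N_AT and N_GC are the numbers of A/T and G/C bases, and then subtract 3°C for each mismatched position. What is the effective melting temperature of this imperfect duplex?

Primer base counts: A=7, T=3, G=8, C=4 → A+T=10, G+C=12
Perfect-match Tm = 2(10) + 4(12) = 20 + 48 = 68°C
Mismatches (positions where the bases are not complementary): 4 (at positions 6, 10, 13, 18)
Effective Tm = 68 − 4×3 = 68 − 12 = 56°C

56°C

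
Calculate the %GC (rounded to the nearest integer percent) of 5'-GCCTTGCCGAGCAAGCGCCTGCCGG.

G=9, T=3, C=10, A=3
G+C = 9 + 10 = 19 out of 25 bases
%GC = 19/25 × 100 = 76% ≈ 76%

76%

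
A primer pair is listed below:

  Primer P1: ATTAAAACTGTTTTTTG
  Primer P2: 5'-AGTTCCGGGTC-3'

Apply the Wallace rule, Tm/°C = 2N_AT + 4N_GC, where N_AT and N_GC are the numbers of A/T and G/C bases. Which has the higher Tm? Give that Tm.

Primer P1: A+T=14, G+C=3 → Tm = 2(14)+4(3) = 40°C
Primer P2: A+T=4, G+C=7 → Tm = 2(4)+4(7) = 36°C
40°C vs 36°C → primer P1 is higher.

Primer P1, 40°C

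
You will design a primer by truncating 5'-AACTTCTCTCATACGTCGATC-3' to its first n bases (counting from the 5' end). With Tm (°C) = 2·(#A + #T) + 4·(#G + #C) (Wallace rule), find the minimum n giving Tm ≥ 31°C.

First 11 bases: AACTTCTCTCA → Tm = 30°C (< 31°C)
First 12 bases: AACTTCTCTCAT → Tm = 32°C (≥ 31°C)
Each additional base adds 2°C (A/T) or 4°C (G/C), so Tm is non-decreasing in n; n = 12 is the first length to reach 31°C.

n = 12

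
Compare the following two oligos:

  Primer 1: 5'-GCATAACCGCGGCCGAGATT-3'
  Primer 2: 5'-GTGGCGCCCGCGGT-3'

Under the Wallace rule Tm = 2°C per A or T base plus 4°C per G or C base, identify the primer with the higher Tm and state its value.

Primer 1: A+T=8, G+C=12 → Tm = 2(8)+4(12) = 64°C
Primer 2: A+T=2, G+C=12 → Tm = 2(2)+4(12) = 52°C
64°C vs 52°C → primer 1 is higher.

Primer 1, 64°C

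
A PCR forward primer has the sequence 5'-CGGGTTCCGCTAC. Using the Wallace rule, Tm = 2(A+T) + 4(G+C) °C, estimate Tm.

Base counts: C=5, A=1, T=3, G=4
A+T = 4, G+C = 9
Tm = 2(4) + 4(9) = 8 + 36 = 44°C

44°C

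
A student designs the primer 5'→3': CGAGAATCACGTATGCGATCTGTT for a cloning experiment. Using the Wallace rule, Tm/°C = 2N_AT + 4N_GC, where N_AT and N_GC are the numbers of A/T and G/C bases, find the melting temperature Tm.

Counting bases: T=7, C=5, G=6, A=6
AT pairs contribute 13, GC pairs contribute 11.
Tm = 4·11 + 2·13 = 44 + 26 = 70°C

70°C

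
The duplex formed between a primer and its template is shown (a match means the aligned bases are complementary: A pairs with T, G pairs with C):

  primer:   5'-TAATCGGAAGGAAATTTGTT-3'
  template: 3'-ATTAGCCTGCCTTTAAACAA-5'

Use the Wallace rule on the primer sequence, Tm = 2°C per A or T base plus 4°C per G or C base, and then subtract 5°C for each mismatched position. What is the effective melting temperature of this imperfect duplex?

Primer base counts: A=7, T=7, G=5, C=1 → A+T=14, G+C=6
Perfect-match Tm = 2(14) + 4(6) = 28 + 24 = 52°C
Mismatches (positions where the bases are not complementary): 1 (at position 9)
Effective Tm = 52 − 1×5 = 52 − 5 = 47°C

47°C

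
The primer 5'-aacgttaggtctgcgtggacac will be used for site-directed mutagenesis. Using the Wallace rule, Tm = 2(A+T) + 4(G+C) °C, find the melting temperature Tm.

Scanning the sequence gives T=5, A=5, C=5, G=7.
So N_AT = 10 and N_GC = 12.
Tm = 4·12 + 2·10 = 48 + 20 = 68°C

68°C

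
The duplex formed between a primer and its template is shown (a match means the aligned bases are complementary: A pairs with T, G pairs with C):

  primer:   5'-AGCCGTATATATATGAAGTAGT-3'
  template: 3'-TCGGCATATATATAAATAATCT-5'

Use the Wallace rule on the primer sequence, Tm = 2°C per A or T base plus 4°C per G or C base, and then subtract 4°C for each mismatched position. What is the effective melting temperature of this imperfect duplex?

42°C

Primer base counts: A=8, T=7, G=5, C=2 → A+T=15, G+C=7
Perfect-match Tm = 2(15) + 4(7) = 30 + 28 = 58°C
Mismatches (positions where the bases are not complementary): 4 (at positions 15, 16, 18, 22)
Effective Tm = 58 − 4×4 = 58 − 16 = 42°C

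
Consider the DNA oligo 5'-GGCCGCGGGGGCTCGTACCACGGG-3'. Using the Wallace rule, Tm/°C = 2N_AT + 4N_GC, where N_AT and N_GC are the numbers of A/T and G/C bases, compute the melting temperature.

Counting bases: A=2, G=12, T=2, C=8
AT pairs contribute 4, GC pairs contribute 20.
Tm = 4·20 + 2·4 = 80 + 8 = 88°C

88°C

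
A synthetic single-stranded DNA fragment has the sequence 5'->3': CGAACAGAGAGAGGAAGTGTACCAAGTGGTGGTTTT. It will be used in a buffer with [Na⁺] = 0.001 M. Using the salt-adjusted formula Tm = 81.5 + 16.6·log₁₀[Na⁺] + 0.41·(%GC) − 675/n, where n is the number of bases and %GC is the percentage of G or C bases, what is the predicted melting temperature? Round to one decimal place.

32.3°C

Length n = 36. Counting bases: C=4, A=11, G=13, T=8
G+C = 17, so %GC = 17/36 × 100 = 47.222%
Salt term: 16.6 × (-3) = -49.8
GC term: 0.41 × 47.222 = 19.361; length term: −675/36 = −18.75
Tm = 81.5 + (-49.8) + 19.361 − 18.75 = 32.311 → 32.3°C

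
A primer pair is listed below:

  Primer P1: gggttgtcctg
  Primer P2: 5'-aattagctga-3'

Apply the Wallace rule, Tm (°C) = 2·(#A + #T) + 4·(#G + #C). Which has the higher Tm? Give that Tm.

Primer P1, 36°C

Primer P1: A+T=4, G+C=7 → Tm = 2(4)+4(7) = 36°C
Primer P2: A+T=7, G+C=3 → Tm = 2(7)+4(3) = 26°C
36°C vs 26°C → primer P1 is higher.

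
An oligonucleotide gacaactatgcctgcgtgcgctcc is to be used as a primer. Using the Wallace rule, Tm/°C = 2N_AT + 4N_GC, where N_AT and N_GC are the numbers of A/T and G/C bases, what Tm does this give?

78°C

Counting bases: T=5, C=9, G=6, A=4
A+T = 9, G+C = 15
Tm = 4·15 + 2·9 = 60 + 18 = 78°C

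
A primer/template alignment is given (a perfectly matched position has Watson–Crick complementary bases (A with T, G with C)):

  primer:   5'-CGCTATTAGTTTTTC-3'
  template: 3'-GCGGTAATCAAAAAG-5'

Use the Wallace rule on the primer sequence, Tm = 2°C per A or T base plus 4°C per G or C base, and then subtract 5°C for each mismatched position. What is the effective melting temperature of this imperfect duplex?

Primer base counts: A=2, T=8, G=2, C=3 → A+T=10, G+C=5
Perfect-match Tm = 2(10) + 4(5) = 20 + 20 = 40°C
Mismatches (positions where the bases are not complementary): 1 (at position 4)
Effective Tm = 40 − 1×5 = 40 − 5 = 35°C

35°C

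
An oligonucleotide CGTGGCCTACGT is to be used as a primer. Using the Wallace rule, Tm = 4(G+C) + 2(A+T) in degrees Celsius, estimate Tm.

G=4, C=4, A=1, T=3
AT pairs contribute 4, GC pairs contribute 8.
Tm = 2(4) + 4(8) = 8 + 32 = 40°C

40°C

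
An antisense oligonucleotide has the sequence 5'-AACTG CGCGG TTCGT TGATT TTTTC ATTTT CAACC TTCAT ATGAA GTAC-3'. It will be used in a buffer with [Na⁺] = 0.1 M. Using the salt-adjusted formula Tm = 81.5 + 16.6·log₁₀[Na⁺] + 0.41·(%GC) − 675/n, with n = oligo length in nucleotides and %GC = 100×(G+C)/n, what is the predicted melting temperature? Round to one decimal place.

66.2°C

Length n = 49. Counting bases: T=20, A=11, G=8, C=10
G+C = 18, so %GC = 18/49 × 100 = 36.735%
Salt term: 16.6 × (-1) = -16.6
GC term: 0.41 × 36.735 = 15.061; length term: −675/49 = −13.776
Tm = 81.5 + (-16.6) + 15.061 − 13.776 = 66.185 → 66.2°C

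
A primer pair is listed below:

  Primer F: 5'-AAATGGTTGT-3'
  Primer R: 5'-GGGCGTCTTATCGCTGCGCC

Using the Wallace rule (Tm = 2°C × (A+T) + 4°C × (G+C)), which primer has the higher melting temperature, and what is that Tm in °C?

Primer R, 68°C

Primer F: A+T=7, G+C=3 → Tm = 2(7)+4(3) = 26°C
Primer R: A+T=6, G+C=14 → Tm = 2(6)+4(14) = 68°C
26°C vs 68°C → primer R is higher.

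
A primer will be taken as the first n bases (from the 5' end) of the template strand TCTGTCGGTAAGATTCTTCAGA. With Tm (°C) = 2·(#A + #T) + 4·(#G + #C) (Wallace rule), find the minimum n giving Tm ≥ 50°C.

n = 18

First 17 bases: TCTGTCGGTAAGATTCT → Tm = 48°C (< 50°C)
First 18 bases: TCTGTCGGTAAGATTCTT → Tm = 50°C (≥ 50°C)
Since every base adds ≥2°C, Tm only increases with n, so the threshold is first crossed at n = 18.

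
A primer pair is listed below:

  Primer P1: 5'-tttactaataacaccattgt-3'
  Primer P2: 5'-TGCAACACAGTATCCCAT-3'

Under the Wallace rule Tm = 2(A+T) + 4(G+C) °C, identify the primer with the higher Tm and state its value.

Primer P2, 52°C

Primer P1: A+T=15, G+C=5 → Tm = 2(15)+4(5) = 50°C
Primer P2: A+T=10, G+C=8 → Tm = 2(10)+4(8) = 52°C
50°C vs 52°C → primer P2 is higher.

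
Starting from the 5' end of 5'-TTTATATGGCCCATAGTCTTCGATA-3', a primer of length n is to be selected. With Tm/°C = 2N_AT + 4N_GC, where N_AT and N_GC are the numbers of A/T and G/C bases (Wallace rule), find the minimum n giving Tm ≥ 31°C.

n = 12

First 11 bases: TTTATATGGCC → Tm = 30°C (< 31°C)
First 12 bases: TTTATATGGCCC → Tm = 34°C (≥ 31°C)
Each additional base adds 2°C (A/T) or 4°C (G/C), so Tm is non-decreasing in n; n = 12 is the first length to reach 31°C.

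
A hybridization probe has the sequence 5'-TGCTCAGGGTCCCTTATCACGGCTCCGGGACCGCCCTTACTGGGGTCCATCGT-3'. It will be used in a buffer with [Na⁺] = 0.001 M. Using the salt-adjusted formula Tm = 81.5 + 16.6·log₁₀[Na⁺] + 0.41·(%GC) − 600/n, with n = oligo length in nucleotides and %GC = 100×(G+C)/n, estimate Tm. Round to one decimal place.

Length n = 53. A=6, C=19, T=13, G=15
G+C = 34, so %GC = 34/53 × 100 = 64.151%
Salt term: 16.6 × (-3) = -49.8
GC term: 0.41 × 64.151 = 26.302; length term: −600/53 = −11.321
Tm = 81.5 + (-49.8) + 26.302 − 11.321 = 46.681 → 46.7°C

46.7°C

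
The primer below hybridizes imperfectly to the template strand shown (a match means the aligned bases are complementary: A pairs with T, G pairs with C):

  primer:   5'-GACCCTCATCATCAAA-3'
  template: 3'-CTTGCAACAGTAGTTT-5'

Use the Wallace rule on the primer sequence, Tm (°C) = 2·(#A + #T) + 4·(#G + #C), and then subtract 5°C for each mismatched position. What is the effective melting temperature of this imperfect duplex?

Primer base counts: A=6, T=3, G=1, C=6 → A+T=9, G+C=7
Perfect-match Tm = 2(9) + 4(7) = 18 + 28 = 46°C
Mismatches (positions where the bases are not complementary): 4 (at positions 3, 5, 7, 8)
Effective Tm = 46 − 4×5 = 46 − 20 = 26°C

26°C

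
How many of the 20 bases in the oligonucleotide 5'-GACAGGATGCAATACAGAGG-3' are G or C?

T=2, C=3, A=8, G=7
Total G or C: 7 + 3 = 10

10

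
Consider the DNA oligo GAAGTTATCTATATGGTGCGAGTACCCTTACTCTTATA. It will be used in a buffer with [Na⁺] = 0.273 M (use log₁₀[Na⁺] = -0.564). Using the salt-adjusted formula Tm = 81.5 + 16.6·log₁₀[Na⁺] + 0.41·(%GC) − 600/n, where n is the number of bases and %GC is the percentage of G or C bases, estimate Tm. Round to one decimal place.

Length n = 38. Counting bases: G=7, T=14, A=10, C=7
G+C = 14, so %GC = 14/38 × 100 = 36.842%
Salt term: 16.6 × (-0.564) = -9.362
GC term: 0.41 × 36.842 = 15.105; length term: −600/38 = −15.789
Tm = 81.5 + (-9.362) + 15.105 − 15.789 = 71.454 → 71.5°C

71.5°C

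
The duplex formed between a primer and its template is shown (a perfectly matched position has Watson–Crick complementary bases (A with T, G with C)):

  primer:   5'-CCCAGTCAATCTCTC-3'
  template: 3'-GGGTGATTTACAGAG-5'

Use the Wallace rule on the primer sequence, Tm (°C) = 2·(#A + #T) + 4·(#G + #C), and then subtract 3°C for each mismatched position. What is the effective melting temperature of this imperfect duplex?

Primer base counts: A=3, T=4, G=1, C=7 → A+T=7, G+C=8
Perfect-match Tm = 2(7) + 4(8) = 14 + 32 = 46°C
Mismatches (positions where the bases are not complementary): 3 (at positions 5, 7, 11)
Effective Tm = 46 − 3×3 = 46 − 9 = 37°C

37°C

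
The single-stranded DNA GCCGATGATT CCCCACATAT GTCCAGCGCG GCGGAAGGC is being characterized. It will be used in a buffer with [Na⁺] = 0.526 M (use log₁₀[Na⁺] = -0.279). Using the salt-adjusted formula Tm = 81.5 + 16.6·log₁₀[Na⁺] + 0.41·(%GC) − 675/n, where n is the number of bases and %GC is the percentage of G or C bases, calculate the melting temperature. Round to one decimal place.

85.8°C

Length n = 39. Base counts: T=6, G=12, A=8, C=13
G+C = 25, so %GC = 25/39 × 100 = 64.103%
Salt term: 16.6 × (-0.279) = -4.631
GC term: 0.41 × 64.103 = 26.282; length term: −675/39 = −17.308
Tm = 81.5 + (-4.631) + 26.282 − 17.308 = 85.843 → 85.8°C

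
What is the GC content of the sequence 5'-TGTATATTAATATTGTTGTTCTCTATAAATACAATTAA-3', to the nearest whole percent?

16%

Counting bases: T=18, C=3, G=3, A=14
G+C = 3 + 3 = 6 out of 38 bases
%GC = 6/38 × 100 = 15.79% ≈ 16%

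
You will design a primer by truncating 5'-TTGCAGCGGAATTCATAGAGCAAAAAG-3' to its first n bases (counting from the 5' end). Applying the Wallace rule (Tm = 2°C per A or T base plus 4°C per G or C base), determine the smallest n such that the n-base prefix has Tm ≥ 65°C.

n = 23

First 22 bases: TTGCAGCGGAATTCATAGAGCA → Tm = 64°C (< 65°C)
First 23 bases: TTGCAGCGGAATTCATAGAGCAA → Tm = 66°C (≥ 65°C)
Each additional base adds 2°C (A/T) or 4°C (G/C), so Tm is non-decreasing in n; n = 23 is the first length to reach 65°C.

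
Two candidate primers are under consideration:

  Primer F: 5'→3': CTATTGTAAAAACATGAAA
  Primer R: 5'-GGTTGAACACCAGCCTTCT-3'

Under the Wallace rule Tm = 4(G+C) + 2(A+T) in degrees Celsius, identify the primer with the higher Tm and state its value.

Primer F: A+T=15, G+C=4 → Tm = 2(15)+4(4) = 46°C
Primer R: A+T=9, G+C=10 → Tm = 2(9)+4(10) = 58°C
46°C vs 58°C → primer R is higher.

Primer R, 58°C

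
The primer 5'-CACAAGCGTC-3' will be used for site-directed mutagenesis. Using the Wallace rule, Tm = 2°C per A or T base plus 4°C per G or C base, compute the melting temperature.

32°C

Base counts: T=1, A=3, G=2, C=4
A+T = 4, G+C = 6
Tm = 2×4 + 4×6 = 32°C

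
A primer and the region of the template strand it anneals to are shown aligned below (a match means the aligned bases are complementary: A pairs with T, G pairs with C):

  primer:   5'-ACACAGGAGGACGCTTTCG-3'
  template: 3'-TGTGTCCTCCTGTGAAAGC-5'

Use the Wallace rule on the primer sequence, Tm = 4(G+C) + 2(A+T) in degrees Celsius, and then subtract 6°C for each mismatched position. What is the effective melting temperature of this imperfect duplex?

54°C

Primer base counts: A=5, T=3, G=6, C=5 → A+T=8, G+C=11
Perfect-match Tm = 2(8) + 4(11) = 16 + 44 = 60°C
Mismatches (positions where the bases are not complementary): 1 (at position 13)
Effective Tm = 60 − 1×6 = 60 − 6 = 54°C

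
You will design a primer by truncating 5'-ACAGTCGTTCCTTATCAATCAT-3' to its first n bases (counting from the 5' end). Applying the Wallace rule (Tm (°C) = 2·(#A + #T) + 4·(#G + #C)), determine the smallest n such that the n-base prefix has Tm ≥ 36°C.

First 11 bases: ACAGTCGTTCC → Tm = 34°C (< 36°C)
First 12 bases: ACAGTCGTTCCT → Tm = 36°C (≥ 36°C)
Since every base adds ≥2°C, Tm only increases with n, so the threshold is first crossed at n = 12.

n = 12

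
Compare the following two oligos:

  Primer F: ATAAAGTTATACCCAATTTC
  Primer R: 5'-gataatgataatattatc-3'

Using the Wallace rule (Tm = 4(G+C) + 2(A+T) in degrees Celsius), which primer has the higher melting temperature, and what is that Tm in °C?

Primer F: A+T=15, G+C=5 → Tm = 2(15)+4(5) = 50°C
Primer R: A+T=15, G+C=3 → Tm = 2(15)+4(3) = 42°C
50°C vs 42°C → primer F is higher.

Primer F, 50°C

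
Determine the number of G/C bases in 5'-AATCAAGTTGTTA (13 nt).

3

Scanning the sequence gives T=5, C=1, G=2, A=5.
Total G or C: 2 + 1 = 3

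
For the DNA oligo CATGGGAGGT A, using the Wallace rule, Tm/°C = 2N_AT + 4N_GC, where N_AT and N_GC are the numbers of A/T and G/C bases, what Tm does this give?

Counting bases: C=1, A=3, T=2, G=5
So N_AT = 5 and N_GC = 6.
Tm = 2×5 + 4×6 = 34°C

34°C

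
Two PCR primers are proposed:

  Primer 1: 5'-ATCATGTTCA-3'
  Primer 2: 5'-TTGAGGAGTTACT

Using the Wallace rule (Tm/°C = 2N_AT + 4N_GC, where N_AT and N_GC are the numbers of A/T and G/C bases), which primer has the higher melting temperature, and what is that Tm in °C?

Primer 2, 36°C

Primer 1: A+T=7, G+C=3 → Tm = 2(7)+4(3) = 26°C
Primer 2: A+T=8, G+C=5 → Tm = 2(8)+4(5) = 36°C
26°C vs 36°C → primer 2 is higher.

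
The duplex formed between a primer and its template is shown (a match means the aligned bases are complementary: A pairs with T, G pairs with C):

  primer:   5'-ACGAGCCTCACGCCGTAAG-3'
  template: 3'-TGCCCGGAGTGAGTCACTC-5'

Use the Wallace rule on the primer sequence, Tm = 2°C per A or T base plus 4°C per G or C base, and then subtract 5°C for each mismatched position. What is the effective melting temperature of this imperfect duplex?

42°C

Primer base counts: A=5, T=2, G=5, C=7 → A+T=7, G+C=12
Perfect-match Tm = 2(7) + 4(12) = 14 + 48 = 62°C
Mismatches (positions where the bases are not complementary): 4 (at positions 4, 12, 14, 17)
Effective Tm = 62 − 4×5 = 62 − 20 = 42°C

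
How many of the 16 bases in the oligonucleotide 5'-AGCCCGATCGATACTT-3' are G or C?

Base counts: G=3, C=5, T=4, A=4
G+C = 3 + 5 = 8

8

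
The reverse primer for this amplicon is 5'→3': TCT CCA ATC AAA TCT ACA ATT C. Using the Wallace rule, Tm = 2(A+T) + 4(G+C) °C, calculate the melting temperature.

58°C

T=7, C=7, G=0, A=8
AT pairs contribute 15, GC pairs contribute 7.
Tm = 4·7 + 2·15 = 28 + 30 = 58°C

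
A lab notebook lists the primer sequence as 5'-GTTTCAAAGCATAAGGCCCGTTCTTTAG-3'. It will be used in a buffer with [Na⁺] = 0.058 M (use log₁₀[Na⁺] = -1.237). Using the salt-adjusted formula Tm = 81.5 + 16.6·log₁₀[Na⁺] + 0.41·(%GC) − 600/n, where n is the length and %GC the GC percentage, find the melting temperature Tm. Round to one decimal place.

Length n = 28. Counting bases: A=7, G=6, T=9, C=6
G+C = 12, so %GC = 12/28 × 100 = 42.857%
Salt term: 16.6 × (-1.237) = -20.534
GC term: 0.41 × 42.857 = 17.571; length term: −600/28 = −21.429
Tm = 81.5 + (-20.534) + 17.571 − 21.429 = 57.108 → 57.1°C

57.1°C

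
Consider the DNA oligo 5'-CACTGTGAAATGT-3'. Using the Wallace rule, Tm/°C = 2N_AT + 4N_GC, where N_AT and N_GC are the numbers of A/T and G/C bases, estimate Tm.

Base counts: G=3, C=2, T=4, A=4
So N_AT = 8 and N_GC = 5.
Tm = 2×8 + 4×5 = 36°C

36°C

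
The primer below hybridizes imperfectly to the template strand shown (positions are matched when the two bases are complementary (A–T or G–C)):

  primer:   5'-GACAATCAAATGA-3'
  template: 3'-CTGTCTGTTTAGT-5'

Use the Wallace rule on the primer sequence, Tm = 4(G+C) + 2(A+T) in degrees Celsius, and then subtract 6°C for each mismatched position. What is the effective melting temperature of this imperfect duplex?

Primer base counts: A=7, T=2, G=2, C=2 → A+T=9, G+C=4
Perfect-match Tm = 2(9) + 4(4) = 18 + 16 = 34°C
Mismatches (positions where the bases are not complementary): 3 (at positions 5, 6, 12)
Effective Tm = 34 − 3×6 = 34 − 18 = 16°C

16°C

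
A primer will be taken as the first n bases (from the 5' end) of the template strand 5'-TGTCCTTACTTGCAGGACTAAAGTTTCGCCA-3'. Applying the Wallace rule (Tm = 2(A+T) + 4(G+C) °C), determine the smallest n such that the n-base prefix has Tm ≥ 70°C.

n = 25

First 24 bases: TGTCCTTACTTGCAGGACTAAAGT → Tm = 68°C (< 70°C)
First 25 bases: TGTCCTTACTTGCAGGACTAAAGTT → Tm = 70°C (≥ 70°C)
Each additional base adds 2°C (A/T) or 4°C (G/C), so Tm is non-decreasing in n; n = 25 is the first length to reach 70°C.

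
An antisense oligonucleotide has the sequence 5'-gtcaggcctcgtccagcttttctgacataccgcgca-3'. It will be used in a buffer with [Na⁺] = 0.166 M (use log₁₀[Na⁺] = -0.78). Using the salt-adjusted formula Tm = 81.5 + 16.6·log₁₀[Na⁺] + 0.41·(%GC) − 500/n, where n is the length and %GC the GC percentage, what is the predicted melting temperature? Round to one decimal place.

78.6°C

Length n = 36. Scanning the sequence gives T=9, A=6, C=13, G=8.
G+C = 21, so %GC = 21/36 × 100 = 58.333%
Salt term: 16.6 × (-0.78) = -12.948
GC term: 0.41 × 58.333 = 23.917; length term: −500/36 = −13.889
Tm = 81.5 + (-12.948) + 23.917 − 13.889 = 78.58 → 78.6°C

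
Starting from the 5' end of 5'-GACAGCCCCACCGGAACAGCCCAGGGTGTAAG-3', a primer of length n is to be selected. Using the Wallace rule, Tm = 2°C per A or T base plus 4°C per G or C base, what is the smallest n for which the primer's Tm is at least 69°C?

n = 21

First 20 bases: GACAGCCCCACCGGAACAGC → Tm = 68°C (< 69°C)
First 21 bases: GACAGCCCCACCGGAACAGCC → Tm = 72°C (≥ 69°C)
Each additional base adds 2°C (A/T) or 4°C (G/C), so Tm is non-decreasing in n; n = 21 is the first length to reach 69°C.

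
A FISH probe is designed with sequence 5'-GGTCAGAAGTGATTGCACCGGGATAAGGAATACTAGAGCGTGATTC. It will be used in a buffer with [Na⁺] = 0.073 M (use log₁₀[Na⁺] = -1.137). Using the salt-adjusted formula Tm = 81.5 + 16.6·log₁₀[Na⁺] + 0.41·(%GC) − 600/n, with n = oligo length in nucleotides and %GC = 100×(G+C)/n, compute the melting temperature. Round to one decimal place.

69.2°C

Length n = 46. Base counts: T=10, C=7, G=15, A=14
G+C = 22, so %GC = 22/46 × 100 = 47.826%
Salt term: 16.6 × (-1.137) = -18.874
GC term: 0.41 × 47.826 = 19.609; length term: −600/46 = −13.043
Tm = 81.5 + (-18.874) + 19.609 − 13.043 = 69.192 → 69.2°C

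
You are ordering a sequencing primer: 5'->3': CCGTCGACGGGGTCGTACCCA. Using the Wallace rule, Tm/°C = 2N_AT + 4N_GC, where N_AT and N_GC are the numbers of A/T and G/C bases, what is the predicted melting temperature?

Base counts: C=8, G=7, T=3, A=3
AT pairs contribute 6, GC pairs contribute 15.
Tm = 4·15 + 2·6 = 60 + 12 = 72°C

72°C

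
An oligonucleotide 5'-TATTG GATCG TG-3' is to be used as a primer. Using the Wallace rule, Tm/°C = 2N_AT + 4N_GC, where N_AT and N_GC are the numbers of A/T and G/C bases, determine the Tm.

34°C

Counting bases: C=1, A=2, T=5, G=4
So N_AT = 7 and N_GC = 5.
Tm = 4·5 + 2·7 = 20 + 14 = 34°C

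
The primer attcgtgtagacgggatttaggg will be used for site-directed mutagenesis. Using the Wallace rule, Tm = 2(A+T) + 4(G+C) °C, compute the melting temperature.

Base counts: A=5, C=2, T=7, G=9
AT pairs contribute 12, GC pairs contribute 11.
Tm = 2×12 + 4×11 = 68°C

68°C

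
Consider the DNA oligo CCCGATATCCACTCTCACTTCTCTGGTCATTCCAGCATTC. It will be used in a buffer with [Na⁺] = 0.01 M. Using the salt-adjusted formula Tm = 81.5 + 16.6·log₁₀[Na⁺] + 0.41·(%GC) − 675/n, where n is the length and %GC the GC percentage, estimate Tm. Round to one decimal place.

51.9°C

Length n = 40. Scanning the sequence gives T=13, C=16, G=4, A=7.
G+C = 20, so %GC = 20/40 × 100 = 50%
Salt term: 16.6 × (-2) = -33.2
GC term: 0.41 × 50 = 20.5; length term: −675/40 = −16.875
Tm = 81.5 + (-33.2) + 20.5 − 16.875 = 51.925 → 51.9°C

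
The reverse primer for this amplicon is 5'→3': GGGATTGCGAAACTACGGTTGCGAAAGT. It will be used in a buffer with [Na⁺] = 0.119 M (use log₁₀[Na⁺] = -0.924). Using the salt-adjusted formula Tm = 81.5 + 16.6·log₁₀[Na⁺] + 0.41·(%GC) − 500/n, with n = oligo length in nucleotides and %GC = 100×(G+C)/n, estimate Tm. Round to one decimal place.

68.8°C

Length n = 28. A=8, G=10, C=4, T=6
G+C = 14, so %GC = 14/28 × 100 = 50%
Salt term: 16.6 × (-0.924) = -15.338
GC term: 0.41 × 50 = 20.5; length term: −500/28 = −17.857
Tm = 81.5 + (-15.338) + 20.5 − 17.857 = 68.805 → 68.8°C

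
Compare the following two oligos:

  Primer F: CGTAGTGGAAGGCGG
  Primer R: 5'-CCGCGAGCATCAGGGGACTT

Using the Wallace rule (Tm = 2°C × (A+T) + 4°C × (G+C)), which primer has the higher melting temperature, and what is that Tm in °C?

Primer R, 66°C

Primer F: A+T=5, G+C=10 → Tm = 2(5)+4(10) = 50°C
Primer R: A+T=7, G+C=13 → Tm = 2(7)+4(13) = 66°C
50°C vs 66°C → primer R is higher.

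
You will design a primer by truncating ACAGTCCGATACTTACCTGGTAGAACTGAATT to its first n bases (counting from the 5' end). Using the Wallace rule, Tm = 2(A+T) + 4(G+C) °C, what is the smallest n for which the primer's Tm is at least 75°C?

First 25 bases: ACAGTCCGATACTTACCTGGTAGAA → Tm = 72°C (< 75°C)
First 26 bases: ACAGTCCGATACTTACCTGGTAGAAC → Tm = 76°C (≥ 75°C)
Since every base adds ≥2°C, Tm only increases with n, so the threshold is first crossed at n = 26.

n = 26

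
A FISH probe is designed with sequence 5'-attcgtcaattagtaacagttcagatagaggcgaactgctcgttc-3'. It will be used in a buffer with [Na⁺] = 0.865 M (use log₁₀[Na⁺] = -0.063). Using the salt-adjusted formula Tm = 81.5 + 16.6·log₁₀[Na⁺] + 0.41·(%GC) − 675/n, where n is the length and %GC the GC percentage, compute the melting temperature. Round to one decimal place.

Length n = 45. T=13, C=9, A=13, G=10
G+C = 19, so %GC = 19/45 × 100 = 42.222%
Salt term: 16.6 × (-0.063) = -1.046
GC term: 0.41 × 42.222 = 17.311; length term: −675/45 = −15
Tm = 81.5 + (-1.046) + 17.311 − 15 = 82.765 → 82.8°C

82.8°C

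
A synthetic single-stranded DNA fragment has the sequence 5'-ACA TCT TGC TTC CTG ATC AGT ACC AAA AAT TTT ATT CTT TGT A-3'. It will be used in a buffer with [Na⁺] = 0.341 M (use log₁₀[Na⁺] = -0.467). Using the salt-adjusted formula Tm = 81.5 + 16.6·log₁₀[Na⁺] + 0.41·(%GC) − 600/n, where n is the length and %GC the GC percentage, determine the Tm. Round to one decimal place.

72.2°C

Length n = 43. Base counts: G=4, A=12, T=18, C=9
G+C = 13, so %GC = 13/43 × 100 = 30.233%
Salt term: 16.6 × (-0.467) = -7.752
GC term: 0.41 × 30.233 = 12.396; length term: −600/43 = −13.953
Tm = 81.5 + (-7.752) + 12.396 − 13.953 = 72.191 → 72.2°C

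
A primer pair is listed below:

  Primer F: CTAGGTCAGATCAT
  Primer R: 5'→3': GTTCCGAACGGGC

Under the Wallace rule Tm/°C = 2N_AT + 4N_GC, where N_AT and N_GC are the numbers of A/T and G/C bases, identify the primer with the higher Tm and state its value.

Primer R, 44°C

Primer F: A+T=8, G+C=6 → Tm = 2(8)+4(6) = 40°C
Primer R: A+T=4, G+C=9 → Tm = 2(4)+4(9) = 44°C
40°C vs 44°C → primer R is higher.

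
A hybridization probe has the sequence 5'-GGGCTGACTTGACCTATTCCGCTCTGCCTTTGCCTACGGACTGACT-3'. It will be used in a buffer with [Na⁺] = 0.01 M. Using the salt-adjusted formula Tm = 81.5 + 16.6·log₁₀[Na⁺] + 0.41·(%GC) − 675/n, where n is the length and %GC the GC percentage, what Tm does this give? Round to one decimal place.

56.8°C

Length n = 46. Scanning the sequence gives A=6, C=15, G=11, T=14.
G+C = 26, so %GC = 26/46 × 100 = 56.522%
Salt term: 16.6 × (-2) = -33.2
GC term: 0.41 × 56.522 = 23.174; length term: −675/46 = −14.674
Tm = 81.5 + (-33.2) + 23.174 − 14.674 = 56.8 → 56.8°C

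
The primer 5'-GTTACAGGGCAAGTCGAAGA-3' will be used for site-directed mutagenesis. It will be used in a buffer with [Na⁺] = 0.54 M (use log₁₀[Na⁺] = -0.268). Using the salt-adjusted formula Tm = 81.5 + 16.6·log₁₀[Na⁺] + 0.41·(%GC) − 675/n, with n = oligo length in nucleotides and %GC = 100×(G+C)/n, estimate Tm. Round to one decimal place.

63.8°C

Length n = 20. Counting bases: T=3, G=7, A=7, C=3
G+C = 10, so %GC = 10/20 × 100 = 50%
Salt term: 16.6 × (-0.268) = -4.449
GC term: 0.41 × 50 = 20.5; length term: −675/20 = −33.75
Tm = 81.5 + (-4.449) + 20.5 − 33.75 = 63.801 → 63.8°C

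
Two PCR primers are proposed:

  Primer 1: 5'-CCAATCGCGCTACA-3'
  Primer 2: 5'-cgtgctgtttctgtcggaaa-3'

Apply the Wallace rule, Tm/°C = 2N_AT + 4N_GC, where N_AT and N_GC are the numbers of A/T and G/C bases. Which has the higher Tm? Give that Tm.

Primer 2, 60°C

Primer 1: A+T=6, G+C=8 → Tm = 2(6)+4(8) = 44°C
Primer 2: A+T=10, G+C=10 → Tm = 2(10)+4(10) = 60°C
44°C vs 60°C → primer 2 is higher.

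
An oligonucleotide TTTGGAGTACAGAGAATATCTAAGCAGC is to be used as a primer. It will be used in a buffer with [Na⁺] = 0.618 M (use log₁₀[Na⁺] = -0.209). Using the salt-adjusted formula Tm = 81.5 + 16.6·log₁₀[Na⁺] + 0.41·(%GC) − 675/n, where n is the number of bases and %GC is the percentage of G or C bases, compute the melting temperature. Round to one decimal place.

Length n = 28. T=7, C=4, G=7, A=10
G+C = 11, so %GC = 11/28 × 100 = 39.286%
Salt term: 16.6 × (-0.209) = -3.469
GC term: 0.41 × 39.286 = 16.107; length term: −675/28 = −24.107
Tm = 81.5 + (-3.469) + 16.107 − 24.107 = 70.031 → 70.0°C

70.0°C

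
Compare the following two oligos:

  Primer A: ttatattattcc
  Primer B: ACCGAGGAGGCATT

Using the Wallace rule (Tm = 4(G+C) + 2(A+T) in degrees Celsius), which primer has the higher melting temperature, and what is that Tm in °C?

Primer A: A+T=10, G+C=2 → Tm = 2(10)+4(2) = 28°C
Primer B: A+T=6, G+C=8 → Tm = 2(6)+4(8) = 44°C
28°C vs 44°C → primer B is higher.

Primer B, 44°C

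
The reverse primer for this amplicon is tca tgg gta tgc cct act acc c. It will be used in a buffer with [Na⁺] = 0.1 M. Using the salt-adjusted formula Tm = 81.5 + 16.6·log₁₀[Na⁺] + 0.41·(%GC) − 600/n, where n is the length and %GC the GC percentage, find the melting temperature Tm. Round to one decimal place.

Length n = 22. Base counts: G=4, T=6, A=4, C=8
G+C = 12, so %GC = 12/22 × 100 = 54.545%
Salt term: 16.6 × (-1) = -16.6
GC term: 0.41 × 54.545 = 22.363; length term: −600/22 = −27.273
Tm = 81.5 + (-16.6) + 22.363 − 27.273 = 59.99 → 60.0°C

60.0°C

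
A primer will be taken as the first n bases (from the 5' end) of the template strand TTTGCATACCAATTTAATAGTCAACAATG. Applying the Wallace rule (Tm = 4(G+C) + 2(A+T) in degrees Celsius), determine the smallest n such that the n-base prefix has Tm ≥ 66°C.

n = 26

First 25 bases: TTTGCATACCAATTTAATAGTCAAC → Tm = 64°C (< 66°C)
First 26 bases: TTTGCATACCAATTTAATAGTCAACA → Tm = 66°C (≥ 66°C)
Since every base adds ≥2°C, Tm only increases with n, so the threshold is first crossed at n = 26.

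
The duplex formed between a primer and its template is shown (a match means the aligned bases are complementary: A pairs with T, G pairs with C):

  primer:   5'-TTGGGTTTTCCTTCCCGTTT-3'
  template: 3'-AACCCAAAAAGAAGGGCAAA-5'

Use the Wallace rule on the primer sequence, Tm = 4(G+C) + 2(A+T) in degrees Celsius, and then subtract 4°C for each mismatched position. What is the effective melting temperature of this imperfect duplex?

Primer base counts: A=0, T=11, G=4, C=5 → A+T=11, G+C=9
Perfect-match Tm = 2(11) + 4(9) = 22 + 36 = 58°C
Mismatches (positions where the bases are not complementary): 1 (at position 10)
Effective Tm = 58 − 1×4 = 58 − 4 = 54°C

54°C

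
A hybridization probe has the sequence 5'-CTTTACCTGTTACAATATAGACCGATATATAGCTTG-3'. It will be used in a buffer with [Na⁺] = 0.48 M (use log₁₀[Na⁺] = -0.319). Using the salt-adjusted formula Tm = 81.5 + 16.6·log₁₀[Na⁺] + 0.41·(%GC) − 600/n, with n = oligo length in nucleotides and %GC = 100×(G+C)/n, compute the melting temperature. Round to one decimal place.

Length n = 36. Counting bases: G=5, A=11, T=13, C=7
G+C = 12, so %GC = 12/36 × 100 = 33.333%
Salt term: 16.6 × (-0.319) = -5.295
GC term: 0.41 × 33.333 = 13.667; length term: −600/36 = −16.667
Tm = 81.5 + (-5.295) + 13.667 − 16.667 = 73.205 → 73.2°C

73.2°C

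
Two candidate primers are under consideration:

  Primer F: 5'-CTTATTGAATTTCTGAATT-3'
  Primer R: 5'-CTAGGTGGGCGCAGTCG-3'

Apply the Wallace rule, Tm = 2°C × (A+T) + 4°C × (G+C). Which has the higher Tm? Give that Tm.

Primer F: A+T=15, G+C=4 → Tm = 2(15)+4(4) = 46°C
Primer R: A+T=5, G+C=12 → Tm = 2(5)+4(12) = 58°C
46°C vs 58°C → primer R is higher.

Primer R, 58°C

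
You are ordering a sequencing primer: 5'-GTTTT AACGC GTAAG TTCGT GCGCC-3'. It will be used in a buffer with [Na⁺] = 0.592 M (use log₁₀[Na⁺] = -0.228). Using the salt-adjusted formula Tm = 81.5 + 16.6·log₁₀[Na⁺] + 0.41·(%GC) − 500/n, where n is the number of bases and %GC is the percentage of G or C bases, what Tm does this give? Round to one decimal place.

Length n = 25. Base counts: C=6, A=4, G=7, T=8
G+C = 13, so %GC = 13/25 × 100 = 52%
Salt term: 16.6 × (-0.228) = -3.785
GC term: 0.41 × 52 = 21.32; length term: −500/25 = −20
Tm = 81.5 + (-3.785) + 21.32 − 20 = 79.035 → 79.0°C

79.0°C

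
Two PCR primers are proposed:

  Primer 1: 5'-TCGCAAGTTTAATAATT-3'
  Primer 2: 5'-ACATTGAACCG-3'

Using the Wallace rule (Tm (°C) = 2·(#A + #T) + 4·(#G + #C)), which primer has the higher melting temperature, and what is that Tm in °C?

Primer 1: A+T=13, G+C=4 → Tm = 2(13)+4(4) = 42°C
Primer 2: A+T=6, G+C=5 → Tm = 2(6)+4(5) = 32°C
42°C vs 32°C → primer 1 is higher.

Primer 1, 42°C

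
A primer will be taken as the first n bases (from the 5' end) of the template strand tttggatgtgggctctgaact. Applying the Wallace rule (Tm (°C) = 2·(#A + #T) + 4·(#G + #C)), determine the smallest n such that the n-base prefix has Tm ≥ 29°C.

n = 11

First 10 bases: TTTGGATGTG → Tm = 28°C (< 29°C)
First 11 bases: TTTGGATGTGG → Tm = 32°C (≥ 29°C)
Since every base adds ≥2°C, Tm only increases with n, so the threshold is first crossed at n = 11.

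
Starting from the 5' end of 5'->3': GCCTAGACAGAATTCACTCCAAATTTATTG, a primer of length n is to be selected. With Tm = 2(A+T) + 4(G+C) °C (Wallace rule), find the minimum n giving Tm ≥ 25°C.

n = 8

First 7 bases: GCCTAGA → Tm = 22°C (< 25°C)
First 8 bases: GCCTAGAC → Tm = 26°C (≥ 25°C)
Since every base adds ≥2°C, Tm only increases with n, so the threshold is first crossed at n = 8.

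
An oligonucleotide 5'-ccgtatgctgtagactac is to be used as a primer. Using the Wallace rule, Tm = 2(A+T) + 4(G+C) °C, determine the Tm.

G=4, C=5, A=4, T=5
So N_AT = 9 and N_GC = 9.
Tm = 4·9 + 2·9 = 36 + 18 = 54°C

54°C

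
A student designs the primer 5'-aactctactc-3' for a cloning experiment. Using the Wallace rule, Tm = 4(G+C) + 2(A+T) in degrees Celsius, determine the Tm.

Counting bases: T=3, G=0, C=4, A=3
A+T = 6, G+C = 4
Tm = 2×6 + 4×4 = 28°C

28°C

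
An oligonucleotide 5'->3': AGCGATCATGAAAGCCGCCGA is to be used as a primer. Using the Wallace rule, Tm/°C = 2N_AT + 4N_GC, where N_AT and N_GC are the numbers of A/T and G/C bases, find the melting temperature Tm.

66°C

Scanning the sequence gives G=6, A=7, C=6, T=2.
A+T = 9, G+C = 12
Tm = 2(9) + 4(12) = 18 + 48 = 66°C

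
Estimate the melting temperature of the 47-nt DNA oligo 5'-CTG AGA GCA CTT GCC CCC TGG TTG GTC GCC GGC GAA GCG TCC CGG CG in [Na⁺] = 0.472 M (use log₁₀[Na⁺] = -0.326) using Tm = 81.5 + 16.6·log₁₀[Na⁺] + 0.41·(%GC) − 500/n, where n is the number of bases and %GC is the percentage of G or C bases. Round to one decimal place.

Length n = 47. Base counts: A=5, C=17, G=17, T=8
G+C = 34, so %GC = 34/47 × 100 = 72.34%
Salt term: 16.6 × (-0.326) = -5.412
GC term: 0.41 × 72.34 = 29.659; length term: −500/47 = −10.638
Tm = 81.5 + (-5.412) + 29.659 − 10.638 = 95.109 → 95.1°C

95.1°C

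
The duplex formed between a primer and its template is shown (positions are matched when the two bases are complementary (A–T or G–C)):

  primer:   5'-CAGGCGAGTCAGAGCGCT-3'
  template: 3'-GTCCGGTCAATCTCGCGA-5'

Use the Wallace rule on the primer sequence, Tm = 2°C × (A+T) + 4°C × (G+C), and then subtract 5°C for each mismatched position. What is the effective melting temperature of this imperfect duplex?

50°C

Primer base counts: A=4, T=2, G=7, C=5 → A+T=6, G+C=12
Perfect-match Tm = 2(6) + 4(12) = 12 + 48 = 60°C
Mismatches (positions where the bases are not complementary): 2 (at positions 6, 10)
Effective Tm = 60 − 2×5 = 60 − 10 = 50°C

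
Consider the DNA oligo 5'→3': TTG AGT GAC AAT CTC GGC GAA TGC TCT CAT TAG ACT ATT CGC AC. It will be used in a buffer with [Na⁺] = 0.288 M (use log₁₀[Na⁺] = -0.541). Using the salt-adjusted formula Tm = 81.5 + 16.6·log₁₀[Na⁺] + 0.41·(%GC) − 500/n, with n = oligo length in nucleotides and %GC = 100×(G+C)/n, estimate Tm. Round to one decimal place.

79.8°C

Length n = 44. Scanning the sequence gives G=9, C=11, A=11, T=13.
G+C = 20, so %GC = 20/44 × 100 = 45.455%
Salt term: 16.6 × (-0.541) = -8.981
GC term: 0.41 × 45.455 = 18.637; length term: −500/44 = −11.364
Tm = 81.5 + (-8.981) + 18.637 − 11.364 = 79.792 → 79.8°C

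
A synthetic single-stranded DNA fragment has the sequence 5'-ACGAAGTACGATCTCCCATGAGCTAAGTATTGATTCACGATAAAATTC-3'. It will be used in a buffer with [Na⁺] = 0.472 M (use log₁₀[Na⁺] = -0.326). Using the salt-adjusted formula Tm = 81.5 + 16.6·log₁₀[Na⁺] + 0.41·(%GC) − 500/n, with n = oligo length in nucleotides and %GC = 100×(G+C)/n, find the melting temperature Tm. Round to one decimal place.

Length n = 48. Counting bases: C=10, G=8, T=13, A=17
G+C = 18, so %GC = 18/48 × 100 = 37.5%
Salt term: 16.6 × (-0.326) = -5.412
GC term: 0.41 × 37.5 = 15.375; length term: −500/48 = −10.417
Tm = 81.5 + (-5.412) + 15.375 − 10.417 = 81.046 → 81.0°C

81.0°C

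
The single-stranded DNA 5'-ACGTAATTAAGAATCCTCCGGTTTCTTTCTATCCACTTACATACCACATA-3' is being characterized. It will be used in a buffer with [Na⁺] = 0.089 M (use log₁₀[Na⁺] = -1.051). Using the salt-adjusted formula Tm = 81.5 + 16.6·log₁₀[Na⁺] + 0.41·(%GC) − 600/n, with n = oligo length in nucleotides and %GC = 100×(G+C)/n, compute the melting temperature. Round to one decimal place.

Length n = 50. Scanning the sequence gives G=4, A=15, C=14, T=17.
G+C = 18, so %GC = 18/50 × 100 = 36%
Salt term: 16.6 × (-1.051) = -17.447
GC term: 0.41 × 36 = 14.76; length term: −600/50 = −12
Tm = 81.5 + (-17.447) + 14.76 − 12 = 66.813 → 66.8°C

66.8°C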